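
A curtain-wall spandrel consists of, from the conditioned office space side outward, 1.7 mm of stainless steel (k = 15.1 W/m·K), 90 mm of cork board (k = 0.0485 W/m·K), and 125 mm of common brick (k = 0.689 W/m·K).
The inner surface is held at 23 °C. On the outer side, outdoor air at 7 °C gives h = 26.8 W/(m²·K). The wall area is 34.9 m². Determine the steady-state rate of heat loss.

Using the resistance-network approach (series):
R_stainless steel = L/(kA) = 0.0017/(15.1×34.9) = 3.226×10^-6 K/W
R_cork board = L/(kA) = 0.09/(0.0485×34.9) = 0.05317 K/W
R_common brick = L/(kA) = 0.125/(0.689×34.9) = 0.005198 K/W
R_outer film = 1/(h_o·A) = 1/(26.8×34.9) = 0.001069 K/W
R_total = 0.05944 K/W
Q = ΔT / R_total = 16 / 0.05944

Q ≈ 269 W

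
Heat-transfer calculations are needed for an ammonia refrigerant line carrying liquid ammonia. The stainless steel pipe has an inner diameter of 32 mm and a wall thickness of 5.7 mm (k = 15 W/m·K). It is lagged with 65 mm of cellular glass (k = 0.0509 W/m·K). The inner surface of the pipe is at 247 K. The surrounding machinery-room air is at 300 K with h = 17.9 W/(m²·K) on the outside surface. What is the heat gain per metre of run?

Cylindrical conduction, so R = ln(r₂/r₁)/(2πkL) per layer, in series:
R_stainless steel pipe wall = ln(21.7/16)/(2π×15×1) = 0.003233 K/W
R_cellular glass = ln(86.7/21.7)/(2π×0.0509×1) = 4.331 K/W
R_outer film = 1/(h_o·2πr_oL) = 1/(17.9×2π×0.0867×1) = 0.1026 K/W
R_total = 4.437 K/W
Q = ΔT/R_total = 53/4.437

q′ ≈ 11.9 W/m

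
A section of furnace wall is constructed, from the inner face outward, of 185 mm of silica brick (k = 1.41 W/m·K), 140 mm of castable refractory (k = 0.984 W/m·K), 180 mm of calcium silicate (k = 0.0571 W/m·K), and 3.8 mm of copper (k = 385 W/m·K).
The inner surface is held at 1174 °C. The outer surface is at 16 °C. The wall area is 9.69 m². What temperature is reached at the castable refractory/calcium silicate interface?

T ≈ 1080 °C

Thermal resistances in series:
R_silica brick = L/(kA) = 0.185/(1.41×9.69) = 0.01354 K/W
R_castable refractory = L/(kA) = 0.14/(0.984×9.69) = 0.01468 K/W
R_calcium silicate = L/(kA) = 0.18/(0.0571×9.69) = 0.3253 K/W
R_copper = L/(kA) = 0.0038/(385×9.69) = 1.019×10^-6 K/W
R_total = 0.3535 K/W;  Q = ΔT/R_total = 1158/0.3535 = 3275 W
T_interface = T_inner − Q·ΣR(inner→interface) = 1174 − 3280×0.02822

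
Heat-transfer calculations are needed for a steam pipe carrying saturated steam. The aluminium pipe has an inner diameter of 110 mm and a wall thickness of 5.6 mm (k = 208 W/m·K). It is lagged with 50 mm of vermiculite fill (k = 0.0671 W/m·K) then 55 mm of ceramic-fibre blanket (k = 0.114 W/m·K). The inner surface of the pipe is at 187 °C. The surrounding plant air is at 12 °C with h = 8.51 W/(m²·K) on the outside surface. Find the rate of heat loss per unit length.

q′ ≈ 83.2 W/m

Treating each annulus and film as a series resistance:
R_aluminium pipe wall = ln(60.6/55)/(2π×208×1) = 7.419×10^-5 K/W
R_vermiculite fill = ln(110.6/60.6)/(2π×0.0671×1) = 1.427 K/W
R_ceramic-fibre blanket = ln(165.6/110.6)/(2π×0.114×1) = 0.5635 K/W
R_outer film = 1/(h_o·2πr_oL) = 1/(8.51×2π×0.1656×1) = 0.1129 K/W
R_total = 2.104 K/W
Q = ΔT/R_total = 175/2.104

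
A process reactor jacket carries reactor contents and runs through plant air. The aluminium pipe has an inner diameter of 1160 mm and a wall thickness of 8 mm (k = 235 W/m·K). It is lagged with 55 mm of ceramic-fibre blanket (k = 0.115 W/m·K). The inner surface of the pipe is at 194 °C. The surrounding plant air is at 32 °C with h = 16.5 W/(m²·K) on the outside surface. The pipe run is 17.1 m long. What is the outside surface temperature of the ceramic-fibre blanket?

T ≈ 49.5 °C

For a radial system each layer contributes R = ln(r_out/r_in)/(2πkL); films add R = 1/(hA).
R_aluminium pipe wall = ln(588/580)/(2π×235×17.1) = 5.426×10^-7 K/W
R_ceramic-fibre blanket = ln(643/588)/(2π×0.115×17.1) = 0.007237 K/W
R_outer film = 1/(h_o·2πr_oL) = 1/(16.5×2π×0.643×17.1) = 8.773×10^-4 K/W
R_total = 0.008115 K/W
Q = ΔT/R_total = 162/0.008115
Q = 20000 W
T_interface = T_inner − Q·ΣR(inner→interface) = 194 − 20000×0.007237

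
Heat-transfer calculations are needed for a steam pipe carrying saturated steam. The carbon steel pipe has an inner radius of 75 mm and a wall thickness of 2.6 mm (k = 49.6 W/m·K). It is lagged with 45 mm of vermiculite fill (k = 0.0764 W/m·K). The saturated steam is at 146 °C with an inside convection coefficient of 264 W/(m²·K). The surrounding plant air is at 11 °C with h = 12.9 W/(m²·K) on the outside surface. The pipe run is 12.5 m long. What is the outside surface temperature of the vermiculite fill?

T ≈ 23.8 °C

For a radial system each layer contributes R = ln(r_out/r_in)/(2πkL); films add R = 1/(hA).
R_inner film = 1/(h_i·2πr₁L) = 1/(264×2π×0.075×12.5) = 6.431×10^-4 K/W
R_carbon steel pipe wall = ln(77.6/75)/(2π×49.6×12.5) = 8.748×10^-6 K/W
R_vermiculite fill = ln(122.6/77.6)/(2π×0.0764×12.5) = 0.07622 K/W
R_outer film = 1/(h_o·2πr_oL) = 1/(12.9×2π×0.1226×12.5) = 0.008051 K/W
R_total = 0.08492 K/W
Q = ΔT/R_total = 135/0.08492
Q = 1590 W
T_interface = T_inner − Q·ΣR(inner→interface) = 146 − 1590×0.07687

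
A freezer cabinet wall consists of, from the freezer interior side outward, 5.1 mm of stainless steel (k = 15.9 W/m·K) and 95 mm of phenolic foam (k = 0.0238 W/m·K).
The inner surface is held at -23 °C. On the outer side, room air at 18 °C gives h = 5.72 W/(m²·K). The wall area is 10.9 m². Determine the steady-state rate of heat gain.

Using the resistance-network approach (series):
R_stainless steel = L/(kA) = 0.0051/(15.9×10.9) = 2.943×10^-5 K/W
R_phenolic foam = L/(kA) = 0.095/(0.0238×10.9) = 0.3662 K/W
R_outer film = 1/(h_o·A) = 1/(5.72×10.9) = 0.01604 K/W
R_total = 0.3823 K/W
Q = ΔT / R_total = 41 / 0.3823

Q ≈ 107 W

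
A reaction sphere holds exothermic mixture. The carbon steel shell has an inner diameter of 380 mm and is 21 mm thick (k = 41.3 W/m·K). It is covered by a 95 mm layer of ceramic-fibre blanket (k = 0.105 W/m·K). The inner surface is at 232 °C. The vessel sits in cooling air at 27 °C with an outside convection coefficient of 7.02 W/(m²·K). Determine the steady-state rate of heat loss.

Each spherical layer contributes R = (1/r_i − 1/r_o)/(4πk):
R_carbon steel shell = (1/0.19 − 1/0.211)/(4π×41.3) = 0.001009 K/W
R_ceramic-fibre blanket = (1/0.211 − 1/0.306)/(4π×0.105) = 1.115 K/W
R_outer film = 1/(h·4πr_o²) = 1/(7.02×4π×0.306²) = 0.1211 K/W
R_total = 1.237 K/W
Q = ΔT/R_total = 205/1.237

Q ≈ 166 W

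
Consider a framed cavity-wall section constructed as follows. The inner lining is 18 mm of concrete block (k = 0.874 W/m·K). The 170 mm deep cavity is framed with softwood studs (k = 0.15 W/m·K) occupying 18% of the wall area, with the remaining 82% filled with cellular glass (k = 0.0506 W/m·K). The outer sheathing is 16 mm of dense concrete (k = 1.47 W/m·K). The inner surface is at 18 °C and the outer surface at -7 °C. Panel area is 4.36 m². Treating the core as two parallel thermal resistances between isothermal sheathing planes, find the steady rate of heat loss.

Sheathing layers in series; stud and cavity paths in parallel between them.
R_inner = 0.018/(0.874×4.36) = 0.004724 K/W
R_stud  = 0.17/(0.15×0.18×4.36) = 1.444 K/W
R_cav   = 0.17/(0.0506×0.82×4.36) = 0.9397 K/W
1/R_core = 1/R_stud + 1/R_cav → R_core = 0.5693 K/W
R_outer = 0.016/(1.47×4.36) = 0.002496 K/W
R_total = 0.5765 K/W
Q = ΔT/R_total = 25/0.5765

Q ≈ 43.4 W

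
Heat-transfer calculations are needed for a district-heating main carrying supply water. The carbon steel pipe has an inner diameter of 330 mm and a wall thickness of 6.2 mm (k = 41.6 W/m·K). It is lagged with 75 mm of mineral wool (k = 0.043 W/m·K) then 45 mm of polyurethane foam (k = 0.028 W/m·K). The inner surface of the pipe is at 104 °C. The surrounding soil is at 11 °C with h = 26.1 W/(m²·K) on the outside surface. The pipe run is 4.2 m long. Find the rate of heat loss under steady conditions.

Q ≈ 168 W

Cylindrical conduction, so R = ln(r₂/r₁)/(2πkL) per layer, in series:
R_carbon steel pipe wall = ln(171.2/165)/(2π×41.6×4.2) = 3.36×10^-5 K/W
R_mineral wool = ln(246.2/171.2)/(2π×0.043×4.2) = 0.3202 K/W
R_polyurethane foam = ln(291.2/246.2)/(2π×0.028×4.2) = 0.2272 K/W
R_outer film = 1/(h_o·2πr_oL) = 1/(26.1×2π×0.2912×4.2) = 0.004986 K/W
R_total = 0.5524 K/W
Q = ΔT/R_total = 93/0.5524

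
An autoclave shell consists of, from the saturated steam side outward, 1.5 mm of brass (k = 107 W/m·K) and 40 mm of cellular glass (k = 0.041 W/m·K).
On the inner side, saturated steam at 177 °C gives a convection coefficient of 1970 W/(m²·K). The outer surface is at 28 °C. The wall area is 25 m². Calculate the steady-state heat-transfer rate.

Q ≈ 3820 W

Treating each layer as a thermal resistance in series:
R_inner film = 1/(h_i·A) = 1/(1970×25) = 2.03×10^-5 K/W
R_brass = L/(kA) = 0.0015/(107×25) = 5.607×10^-7 K/W
R_cellular glass = L/(kA) = 0.04/(0.041×25) = 0.03902 K/W
R_total = 0.03905 K/W
Q = ΔT / R_total = 149 / 0.03905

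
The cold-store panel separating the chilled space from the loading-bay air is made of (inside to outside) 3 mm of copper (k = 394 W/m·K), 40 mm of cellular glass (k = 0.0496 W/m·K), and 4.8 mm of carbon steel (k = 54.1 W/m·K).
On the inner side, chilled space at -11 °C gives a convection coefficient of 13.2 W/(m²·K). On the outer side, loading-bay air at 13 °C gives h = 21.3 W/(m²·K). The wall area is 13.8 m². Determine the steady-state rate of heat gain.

Treating each layer as a thermal resistance in series:
R_inner film = 1/(h_i·A) = 1/(13.2×13.8) = 0.00549 K/W
R_copper = L/(kA) = 0.003/(394×13.8) = 5.518×10^-7 K/W
R_cellular glass = L/(kA) = 0.04/(0.0496×13.8) = 0.05844 K/W
R_carbon steel = L/(kA) = 0.0048/(54.1×13.8) = 6.429×10^-6 K/W
R_outer film = 1/(h_o·A) = 1/(21.3×13.8) = 0.003402 K/W
R_total = 0.06734 K/W
Q = ΔT / R_total = 24 / 0.06734

Q ≈ 356 W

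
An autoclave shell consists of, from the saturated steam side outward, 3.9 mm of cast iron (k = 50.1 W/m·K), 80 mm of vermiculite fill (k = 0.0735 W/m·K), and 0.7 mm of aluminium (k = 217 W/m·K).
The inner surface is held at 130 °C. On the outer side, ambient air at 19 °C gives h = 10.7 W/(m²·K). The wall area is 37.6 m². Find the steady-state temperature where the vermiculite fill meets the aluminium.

Thermal resistances in series:
R_cast iron = L/(kA) = 0.0039/(50.1×37.6) = 2.07×10^-6 K/W
R_vermiculite fill = L/(kA) = 0.08/(0.0735×37.6) = 0.02895 K/W
R_aluminium = L/(kA) = 0.0007/(217×37.6) = 8.579×10^-8 K/W
R_outer film = 1/(h_o·A) = 1/(10.7×37.6) = 0.002486 K/W
R_total = 0.03144 K/W;  Q = ΔT/R_total = 111/0.03144 = 3531 W
T_interface = T_inner − Q·ΣR(inner→interface) = 130 − 3530×0.02895

T ≈ 27.8 °C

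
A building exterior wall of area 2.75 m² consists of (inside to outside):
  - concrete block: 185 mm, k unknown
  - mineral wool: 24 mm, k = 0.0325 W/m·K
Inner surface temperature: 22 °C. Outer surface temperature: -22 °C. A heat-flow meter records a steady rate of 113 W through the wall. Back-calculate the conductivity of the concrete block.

Series thermal resistances:
R_mineral wool = L/(kA) = 0.024/(0.0325×2.75) = 0.2685 K/W
Sum of known resistances R_other = 0.2685 K/W
Total R = ΔT/Q = 44/113 = 0.3894 K/W
R_concrete block = R_total − R_other = 0.1208 K/W
k = L/(R·A) = 0.185/(0.1208×2.75)

k ≈ 0.557 W/(m·K)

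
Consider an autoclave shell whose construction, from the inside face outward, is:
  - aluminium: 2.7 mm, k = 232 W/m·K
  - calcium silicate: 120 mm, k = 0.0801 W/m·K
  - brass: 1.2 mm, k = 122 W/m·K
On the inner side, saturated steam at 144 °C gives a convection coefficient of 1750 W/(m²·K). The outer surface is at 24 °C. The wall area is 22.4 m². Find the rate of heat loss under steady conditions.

Treating each layer as a thermal resistance in series:
R_inner film = 1/(h_i·A) = 1/(1750×22.4) = 2.551×10^-5 K/W
R_aluminium = L/(kA) = 0.0027/(232×22.4) = 5.196×10^-7 K/W
R_calcium silicate = L/(kA) = 0.12/(0.0801×22.4) = 0.06688 K/W
R_brass = L/(kA) = 0.0012/(122×22.4) = 4.391×10^-7 K/W
R_total = 0.06691 K/W
Q = ΔT / R_total = 120 / 0.06691

Q ≈ 1790 W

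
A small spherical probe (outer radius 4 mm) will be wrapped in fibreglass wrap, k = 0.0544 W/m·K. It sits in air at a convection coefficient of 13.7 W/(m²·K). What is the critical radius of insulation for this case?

For a sphere r_cr = 2k/h = 2×0.0544/13.7
r_cr = 7.94 mm; since the bare radius (4 mm) is below r_cr, adding a thin layer of insulation will *increase* heat loss.

r_cr ≈ 7.94 mm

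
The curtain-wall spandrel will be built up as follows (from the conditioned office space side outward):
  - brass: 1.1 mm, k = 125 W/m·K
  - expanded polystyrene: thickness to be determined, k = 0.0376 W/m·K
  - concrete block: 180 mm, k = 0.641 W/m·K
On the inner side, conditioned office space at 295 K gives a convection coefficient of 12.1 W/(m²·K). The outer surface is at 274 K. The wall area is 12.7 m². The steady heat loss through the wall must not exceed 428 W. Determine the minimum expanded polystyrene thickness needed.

Using the resistance-network approach (series):
R_inner film = 1/(h_i·A) = 1/(12.1×12.7) = 0.006507 K/W
R_brass = L/(kA) = 0.0011/(125×12.7) = 6.929×10^-7 K/W
R_concrete block = L/(kA) = 0.18/(0.641×12.7) = 0.02211 K/W
Sum of the known resistances R_other = 0.02862 K/W
Required total resistance R_tot = ΔT/Q_allow = 21/428 = 0.04907 K/W
R_expanded polystyrene = R_tot − R_other = 0.02045 K/W
L = R·k·A = 0.02045×0.0376×12.7

L ≈ 9.76 mm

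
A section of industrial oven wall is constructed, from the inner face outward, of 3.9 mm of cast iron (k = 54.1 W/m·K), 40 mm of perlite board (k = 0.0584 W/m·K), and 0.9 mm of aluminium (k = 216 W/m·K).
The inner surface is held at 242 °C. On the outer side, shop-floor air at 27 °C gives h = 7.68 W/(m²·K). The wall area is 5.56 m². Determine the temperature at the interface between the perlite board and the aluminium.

T ≈ 61.3 °C

Model the wall as resistances in series:
R_cast iron = L/(kA) = 0.0039/(54.1×5.56) = 1.297×10^-5 K/W
R_perlite board = L/(kA) = 0.04/(0.0584×5.56) = 0.1232 K/W
R_aluminium = L/(kA) = 0.0009/(216×5.56) = 7.494×10^-7 K/W
R_outer film = 1/(h_o·A) = 1/(7.68×5.56) = 0.02342 K/W
R_total = 0.1466 K/W;  Q = ΔT/R_total = 215/0.1466 = 1466 W
T_interface = T_inner − Q·ΣR(inner→interface) = 242 − 1470×0.1232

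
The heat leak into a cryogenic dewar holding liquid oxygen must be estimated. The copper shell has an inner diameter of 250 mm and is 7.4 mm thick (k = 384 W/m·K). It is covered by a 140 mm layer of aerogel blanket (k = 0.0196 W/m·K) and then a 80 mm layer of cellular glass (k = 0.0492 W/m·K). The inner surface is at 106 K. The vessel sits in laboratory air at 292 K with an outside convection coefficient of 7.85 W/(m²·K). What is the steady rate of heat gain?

Each spherical layer contributes R = (1/r_i − 1/r_o)/(4πk):
R_copper shell = (1/0.125 − 1/0.1324)/(4π×384) = 9.266×10^-5 K/W
R_aerogel blanket = (1/0.1324 − 1/0.2724)/(4π×0.0196) = 15.76 K/W
R_cellular glass = (1/0.2724 − 1/0.3524)/(4π×0.0492) = 1.348 K/W
R_outer film = 1/(h·4πr_o²) = 1/(7.85×4π×0.3524²) = 0.08163 K/W
R_total = 17.19 K/W
Q = ΔT/R_total = 186/17.19

Q ≈ 10.8 W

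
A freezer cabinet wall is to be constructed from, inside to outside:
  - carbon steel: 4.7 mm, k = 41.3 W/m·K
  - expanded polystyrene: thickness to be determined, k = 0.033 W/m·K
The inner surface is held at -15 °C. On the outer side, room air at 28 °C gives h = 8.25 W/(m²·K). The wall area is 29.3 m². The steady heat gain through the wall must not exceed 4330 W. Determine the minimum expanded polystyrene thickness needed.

L ≈ 5.6 mm

Using the resistance-network approach (series):
R_carbon steel = L/(kA) = 0.0047/(41.3×29.3) = 3.884×10^-6 K/W
R_outer film = 1/(h_o·A) = 1/(8.25×29.3) = 0.004137 K/W
Sum of the known resistances R_other = 0.004141 K/W
Required total resistance R_tot = ΔT/Q_allow = 43/4330 = 0.009931 K/W
R_expanded polystyrene = R_tot − R_other = 0.00579 K/W
L = R·k·A = 0.00579×0.033×29.3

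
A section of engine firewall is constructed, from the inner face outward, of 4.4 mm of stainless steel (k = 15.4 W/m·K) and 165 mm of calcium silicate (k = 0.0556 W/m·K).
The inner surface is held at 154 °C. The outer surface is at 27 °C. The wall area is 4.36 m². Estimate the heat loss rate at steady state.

Model the wall as resistances in series:
R_stainless steel = L/(kA) = 0.0044/(15.4×4.36) = 6.553×10^-5 K/W
R_calcium silicate = L/(kA) = 0.165/(0.0556×4.36) = 0.6806 K/W
R_total = 0.6807 K/W
Q = ΔT / R_total = 127 / 0.6807

Q ≈ 187 W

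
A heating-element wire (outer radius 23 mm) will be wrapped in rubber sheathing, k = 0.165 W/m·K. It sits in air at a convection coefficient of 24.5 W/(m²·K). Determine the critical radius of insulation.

r_cr ≈ 6.73 mm

For a cylinder r_cr = k/h = 0.165/24.5
r_cr = 6.73 mm; since the bare radius (23 mm) is above r_cr, any added insulation will reduce heat loss.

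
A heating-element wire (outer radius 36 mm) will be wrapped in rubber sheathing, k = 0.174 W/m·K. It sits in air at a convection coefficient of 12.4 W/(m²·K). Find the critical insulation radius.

For a cylinder r_cr = k/h = 0.174/12.4
r_cr = 14 mm; since the bare radius (36 mm) is above r_cr, any added insulation will reduce heat loss.

r_cr ≈ 14 mm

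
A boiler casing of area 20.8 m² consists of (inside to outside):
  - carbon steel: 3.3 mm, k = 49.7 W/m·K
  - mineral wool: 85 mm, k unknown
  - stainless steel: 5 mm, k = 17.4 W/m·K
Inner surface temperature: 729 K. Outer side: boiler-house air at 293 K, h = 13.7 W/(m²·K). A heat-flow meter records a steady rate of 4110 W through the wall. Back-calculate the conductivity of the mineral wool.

Thermal resistances in series:
R_carbon steel = L/(kA) = 0.0033/(49.7×20.8) = 3.192×10^-6 K/W
R_stainless steel = L/(kA) = 0.005/(17.4×20.8) = 1.382×10^-5 K/W
R_outer film = 1/(h_o·A) = 1/(13.7×20.8) = 0.003509 K/W
Sum of known resistances R_other = 0.003526 K/W
Total R = ΔT/Q = 436/4110 = 0.1061 K/W
R_mineral wool = R_total − R_other = 0.1026 K/W
k = L/(R·A) = 0.085/(0.1026×20.8)

k ≈ 0.0398 W/(m·K)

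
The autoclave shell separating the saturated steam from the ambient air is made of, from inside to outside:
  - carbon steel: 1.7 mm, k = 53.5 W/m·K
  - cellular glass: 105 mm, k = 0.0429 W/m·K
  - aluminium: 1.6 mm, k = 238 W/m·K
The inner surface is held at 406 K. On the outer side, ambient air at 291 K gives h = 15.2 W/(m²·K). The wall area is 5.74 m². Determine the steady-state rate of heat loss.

Q ≈ 263 W

Treating each layer as a thermal resistance in series:
R_carbon steel = L/(kA) = 0.0017/(53.5×5.74) = 5.536×10^-6 K/W
R_cellular glass = L/(kA) = 0.105/(0.0429×5.74) = 0.4264 K/W
R_aluminium = L/(kA) = 0.0016/(238×5.74) = 1.171×10^-6 K/W
R_outer film = 1/(h_o·A) = 1/(15.2×5.74) = 0.01146 K/W
R_total = 0.4379 K/W
Q = ΔT / R_total = 115 / 0.4379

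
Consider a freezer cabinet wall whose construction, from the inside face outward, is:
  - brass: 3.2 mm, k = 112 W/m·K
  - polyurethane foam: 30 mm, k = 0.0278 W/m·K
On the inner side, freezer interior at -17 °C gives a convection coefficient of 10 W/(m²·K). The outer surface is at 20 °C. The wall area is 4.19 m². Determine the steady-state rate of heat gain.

Q ≈ 131 W

Using the resistance-network approach (series):
R_inner film = 1/(h_i·A) = 1/(10×4.19) = 0.02387 K/W
R_brass = L/(kA) = 0.0032/(112×4.19) = 6.819×10^-6 K/W
R_polyurethane foam = L/(kA) = 0.03/(0.0278×4.19) = 0.2576 K/W
R_total = 0.2814 K/W
Q = ΔT / R_total = 37 / 0.2814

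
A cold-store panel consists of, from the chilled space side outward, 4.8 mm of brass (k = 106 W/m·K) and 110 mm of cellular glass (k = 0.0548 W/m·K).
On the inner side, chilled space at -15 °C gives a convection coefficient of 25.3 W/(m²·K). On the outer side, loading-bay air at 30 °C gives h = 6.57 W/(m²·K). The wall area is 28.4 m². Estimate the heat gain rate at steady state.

Q ≈ 581 W

Using the resistance-network approach (series):
R_inner film = 1/(h_i·A) = 1/(25.3×28.4) = 0.001392 K/W
R_brass = L/(kA) = 0.0048/(106×28.4) = 1.594×10^-6 K/W
R_cellular glass = L/(kA) = 0.11/(0.0548×28.4) = 0.07068 K/W
R_outer film = 1/(h_o·A) = 1/(6.57×28.4) = 0.005359 K/W
R_total = 0.07743 K/W
Q = ΔT / R_total = 45 / 0.07743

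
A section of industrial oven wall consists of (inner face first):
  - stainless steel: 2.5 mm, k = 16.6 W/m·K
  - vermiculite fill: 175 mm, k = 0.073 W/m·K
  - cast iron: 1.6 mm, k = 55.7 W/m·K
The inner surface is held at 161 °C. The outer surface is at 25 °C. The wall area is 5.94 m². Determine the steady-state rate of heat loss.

Thermal resistances in series:
R_stainless steel = L/(kA) = 0.0025/(16.6×5.94) = 2.535×10^-5 K/W
R_vermiculite fill = L/(kA) = 0.175/(0.073×5.94) = 0.4036 K/W
R_cast iron = L/(kA) = 0.0016/(55.7×5.94) = 4.836×10^-6 K/W
R_total = 0.4036 K/W
Q = ΔT / R_total = 136 / 0.4036

Q ≈ 337 W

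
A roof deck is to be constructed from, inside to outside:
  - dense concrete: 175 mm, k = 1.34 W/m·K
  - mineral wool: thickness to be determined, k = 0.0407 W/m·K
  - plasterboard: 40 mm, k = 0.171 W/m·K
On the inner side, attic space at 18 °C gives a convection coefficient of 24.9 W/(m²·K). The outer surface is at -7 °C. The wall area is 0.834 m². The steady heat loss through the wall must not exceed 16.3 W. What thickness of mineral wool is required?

L ≈ 35.6 mm

Treating each layer as a thermal resistance in series:
R_inner film = 1/(h_i·A) = 1/(24.9×0.834) = 0.04815 K/W
R_dense concrete = L/(kA) = 0.175/(1.34×0.834) = 0.1566 K/W
R_plasterboard = L/(kA) = 0.04/(0.171×0.834) = 0.2805 K/W
Sum of the known resistances R_other = 0.4852 K/W
Required total resistance R_tot = ΔT/Q_allow = 25/16.3 = 1.534 K/W
R_mineral wool = R_tot − R_other = 1.049 K/W
L = R·k·A = 1.049×0.0407×0.834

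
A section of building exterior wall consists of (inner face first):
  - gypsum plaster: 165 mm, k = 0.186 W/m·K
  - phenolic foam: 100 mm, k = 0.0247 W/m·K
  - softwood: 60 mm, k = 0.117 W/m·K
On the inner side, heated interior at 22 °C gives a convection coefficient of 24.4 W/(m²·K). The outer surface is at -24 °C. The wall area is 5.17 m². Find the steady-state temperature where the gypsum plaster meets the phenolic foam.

T ≈ 14.2 °C

Using the resistance-network approach (series):
R_inner film = 1/(h_i·A) = 1/(24.4×5.17) = 0.007927 K/W
R_gypsum plaster = L/(kA) = 0.165/(0.186×5.17) = 0.1716 K/W
R_phenolic foam = L/(kA) = 0.1/(0.0247×5.17) = 0.7831 K/W
R_softwood = L/(kA) = 0.06/(0.117×5.17) = 0.09919 K/W
R_total = 1.062 K/W;  Q = ΔT/R_total = 46/1.062 = 43.32 W
T_interface = T_inner − Q·ΣR(inner→interface) = 22 − 43.3×0.1795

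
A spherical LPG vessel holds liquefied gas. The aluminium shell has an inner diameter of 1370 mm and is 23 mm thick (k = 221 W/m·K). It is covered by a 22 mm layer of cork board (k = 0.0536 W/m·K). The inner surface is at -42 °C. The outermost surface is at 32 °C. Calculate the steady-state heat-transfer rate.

Each spherical layer contributes R = (1/r_i − 1/r_o)/(4πk):
R_aluminium shell = (1/0.685 − 1/0.708)/(4π×221) = 1.708×10^-5 K/W
R_cork board = (1/0.708 − 1/0.73)/(4π×0.0536) = 0.0632 K/W
R_total = 0.06321 K/W
Q = ΔT/R_total = 74/0.06321

Q ≈ 1170 W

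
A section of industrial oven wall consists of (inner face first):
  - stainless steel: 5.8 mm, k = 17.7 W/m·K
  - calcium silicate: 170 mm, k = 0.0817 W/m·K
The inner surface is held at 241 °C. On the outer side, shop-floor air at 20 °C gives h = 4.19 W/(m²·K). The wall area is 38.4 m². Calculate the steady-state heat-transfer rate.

Q ≈ 3660 W

Series thermal resistances:
R_stainless steel = L/(kA) = 0.0058/(17.7×38.4) = 8.533×10^-6 K/W
R_calcium silicate = L/(kA) = 0.17/(0.0817×38.4) = 0.05419 K/W
R_outer film = 1/(h_o·A) = 1/(4.19×38.4) = 0.006215 K/W
R_total = 0.06041 K/W
Q = ΔT / R_total = 221 / 0.06041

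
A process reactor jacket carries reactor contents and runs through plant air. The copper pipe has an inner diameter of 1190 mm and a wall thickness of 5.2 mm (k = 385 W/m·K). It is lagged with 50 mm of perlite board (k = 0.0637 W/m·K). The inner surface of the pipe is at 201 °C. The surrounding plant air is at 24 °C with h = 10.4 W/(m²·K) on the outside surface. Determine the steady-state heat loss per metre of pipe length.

Treating each annulus and film as a series resistance:
R_copper pipe wall = ln(600.2/595)/(2π×385×1) = 3.597×10^-6 K/W
R_perlite board = ln(650.2/600.2)/(2π×0.0637×1) = 0.1999 K/W
R_outer film = 1/(h_o·2πr_oL) = 1/(10.4×2π×0.6502×1) = 0.02354 K/W
R_total = 0.2235 K/W
Q = ΔT/R_total = 177/0.2235

q′ ≈ 792 W/m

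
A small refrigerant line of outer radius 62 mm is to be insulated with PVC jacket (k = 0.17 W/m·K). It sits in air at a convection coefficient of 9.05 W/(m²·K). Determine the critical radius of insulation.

For a cylinder r_cr = k/h = 0.17/9.05
r_cr = 18.8 mm; since the bare radius (62 mm) is above r_cr, any added insulation will reduce heat loss.

r_cr ≈ 18.8 mm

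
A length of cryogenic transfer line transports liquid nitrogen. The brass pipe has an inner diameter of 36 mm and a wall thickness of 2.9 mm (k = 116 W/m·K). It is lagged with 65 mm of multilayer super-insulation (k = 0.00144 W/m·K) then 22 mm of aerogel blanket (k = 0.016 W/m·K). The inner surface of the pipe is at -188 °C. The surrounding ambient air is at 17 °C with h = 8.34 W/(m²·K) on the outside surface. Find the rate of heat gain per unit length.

Per-layer cylindrical resistances, series-summed:
R_brass pipe wall = ln(20.9/18)/(2π×116×1) = 2.049×10^-4 K/W
R_multilayer super-insulation = ln(85.9/20.9)/(2π×0.00144×1) = 156.2 K/W
R_aerogel blanket = ln(107.9/85.9)/(2π×0.016×1) = 2.268 K/W
R_outer film = 1/(h_o·2πr_oL) = 1/(8.34×2π×0.1079×1) = 0.1769 K/W
R_total = 158.7 K/W
Q = ΔT/R_total = 205/158.7

q′ ≈ 1.29 W/m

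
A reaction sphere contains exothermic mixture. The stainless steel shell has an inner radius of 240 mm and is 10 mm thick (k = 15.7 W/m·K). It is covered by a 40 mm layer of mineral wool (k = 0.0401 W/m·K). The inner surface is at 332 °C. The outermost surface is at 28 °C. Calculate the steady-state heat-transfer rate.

For a spherical shell R = (1/r₁ − 1/r₂)/(4πk); film R = 1/(h·4πr²). In series:
R_stainless steel shell = (1/0.24 − 1/0.25)/(4π×15.7) = 8.448×10^-4 K/W
R_mineral wool = (1/0.25 − 1/0.29)/(4π×0.0401) = 1.095 K/W
R_total = 1.096 K/W
Q = ΔT/R_total = 304/1.096

Q ≈ 277 W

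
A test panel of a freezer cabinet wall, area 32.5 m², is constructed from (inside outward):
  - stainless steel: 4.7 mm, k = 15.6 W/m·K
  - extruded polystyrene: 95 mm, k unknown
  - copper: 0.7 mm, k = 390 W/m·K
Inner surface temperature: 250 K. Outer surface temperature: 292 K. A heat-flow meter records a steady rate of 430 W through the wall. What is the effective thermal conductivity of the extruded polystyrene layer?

Using the resistance-network approach (series):
R_stainless steel = L/(kA) = 0.0047/(15.6×32.5) = 9.27×10^-6 K/W
R_copper = L/(kA) = 0.0007/(390×32.5) = 5.523×10^-8 K/W
Sum of known resistances R_other = 9.325×10^-6 K/W
Total R = ΔT/Q = 42/430 = 0.09767 K/W
R_extruded polystyrene = R_total − R_other = 0.09767 K/W
k = L/(R·A) = 0.095/(0.09767×32.5)

k ≈ 0.0299 W/(m·K)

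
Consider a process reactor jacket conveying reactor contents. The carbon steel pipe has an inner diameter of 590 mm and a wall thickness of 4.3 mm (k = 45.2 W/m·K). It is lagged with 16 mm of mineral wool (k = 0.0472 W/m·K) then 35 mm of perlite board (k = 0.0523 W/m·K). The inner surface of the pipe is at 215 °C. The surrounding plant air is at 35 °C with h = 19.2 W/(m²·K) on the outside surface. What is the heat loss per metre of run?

q′ ≈ 346 W/m

For a radial system each layer contributes R = ln(r_out/r_in)/(2πkL); films add R = 1/(hA).
R_carbon steel pipe wall = ln(299.3/295)/(2π×45.2×1) = 5.095×10^-5 K/W
R_mineral wool = ln(315.3/299.3)/(2π×0.0472×1) = 0.1756 K/W
R_perlite board = ln(350.3/315.3)/(2π×0.0523×1) = 0.3203 K/W
R_outer film = 1/(h_o·2πr_oL) = 1/(19.2×2π×0.3503×1) = 0.02366 K/W
R_total = 0.5197 K/W
Q = ΔT/R_total = 180/0.5197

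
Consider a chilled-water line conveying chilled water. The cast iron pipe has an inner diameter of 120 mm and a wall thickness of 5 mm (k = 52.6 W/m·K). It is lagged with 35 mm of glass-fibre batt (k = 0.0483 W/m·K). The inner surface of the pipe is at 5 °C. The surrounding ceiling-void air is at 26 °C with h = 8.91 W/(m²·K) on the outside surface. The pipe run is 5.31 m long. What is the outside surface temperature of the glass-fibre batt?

Cylindrical conduction, so R = ln(r₂/r₁)/(2πkL) per layer, in series:
R_cast iron pipe wall = ln(65/60)/(2π×52.6×5.31) = 4.561×10^-5 K/W
R_glass-fibre batt = ln(100/65)/(2π×0.0483×5.31) = 0.2673 K/W
R_outer film = 1/(h_o·2πr_oL) = 1/(8.91×2π×0.1×5.31) = 0.03364 K/W
R_total = 0.301 K/W
Q = ΔT/R_total = 21/0.301
Q = 69.8 W
T_interface = T_inner + Q·ΣR(inner→interface) = 5 + 69.8×0.2674

T ≈ 23.7 °C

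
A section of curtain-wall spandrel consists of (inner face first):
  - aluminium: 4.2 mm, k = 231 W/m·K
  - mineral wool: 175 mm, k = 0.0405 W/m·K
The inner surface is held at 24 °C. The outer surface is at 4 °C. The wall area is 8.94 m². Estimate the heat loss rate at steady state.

Q ≈ 41.4 W

Model the wall as resistances in series:
R_aluminium = L/(kA) = 0.0042/(231×8.94) = 2.034×10^-6 K/W
R_mineral wool = L/(kA) = 0.175/(0.0405×8.94) = 0.4833 K/W
R_total = 0.4833 K/W
Q = ΔT / R_total = 20 / 0.4833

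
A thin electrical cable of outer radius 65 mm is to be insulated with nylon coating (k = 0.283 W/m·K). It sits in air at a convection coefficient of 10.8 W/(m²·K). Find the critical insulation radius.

For a cylinder r_cr = k/h = 0.283/10.8
r_cr = 26.2 mm; since the bare radius (65 mm) is above r_cr, any added insulation will reduce heat loss.

r_cr ≈ 26.2 mm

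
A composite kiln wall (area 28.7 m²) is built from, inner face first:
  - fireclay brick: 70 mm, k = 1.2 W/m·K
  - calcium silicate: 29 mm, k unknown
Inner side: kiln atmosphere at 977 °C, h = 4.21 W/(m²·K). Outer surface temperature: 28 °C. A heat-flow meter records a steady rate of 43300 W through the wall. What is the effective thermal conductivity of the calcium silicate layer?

k ≈ 0.087 W/(m·K)

Series thermal resistances:
R_inner film = 1/(h_i·A) = 1/(4.21×28.7) = 0.008276 K/W
R_fireclay brick = L/(kA) = 0.07/(1.2×28.7) = 0.002033 K/W
Sum of known resistances R_other = 0.01031 K/W
Total R = ΔT/Q = 949/43300 = 0.02192 K/W
R_calcium silicate = R_total − R_other = 0.01161 K/W
k = L/(R·A) = 0.029/(0.01161×28.7)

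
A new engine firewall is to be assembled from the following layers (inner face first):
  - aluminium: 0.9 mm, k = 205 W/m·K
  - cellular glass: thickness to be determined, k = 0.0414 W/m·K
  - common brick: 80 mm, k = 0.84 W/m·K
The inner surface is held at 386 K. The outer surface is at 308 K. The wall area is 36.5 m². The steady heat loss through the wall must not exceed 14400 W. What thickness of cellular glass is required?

Thermal resistances in series:
R_aluminium = L/(kA) = 0.0009/(205×36.5) = 1.203×10^-7 K/W
R_common brick = L/(kA) = 0.08/(0.84×36.5) = 0.002609 K/W
Sum of the known resistances R_other = 0.002609 K/W
Required total resistance R_tot = ΔT/Q_allow = 78/14400 = 0.005417 K/W
R_cellular glass = R_tot − R_other = 0.002807 K/W
L = R·k·A = 0.002807×0.0414×36.5

L ≈ 4.24 mm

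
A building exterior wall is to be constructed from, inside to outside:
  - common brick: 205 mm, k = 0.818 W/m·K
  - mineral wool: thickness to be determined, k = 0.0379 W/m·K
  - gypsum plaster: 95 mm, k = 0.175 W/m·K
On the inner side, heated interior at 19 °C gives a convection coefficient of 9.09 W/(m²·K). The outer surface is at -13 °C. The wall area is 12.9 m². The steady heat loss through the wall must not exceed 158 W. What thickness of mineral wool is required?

Using the resistance-network approach (series):
R_inner film = 1/(h_i·A) = 1/(9.09×12.9) = 0.008528 K/W
R_common brick = L/(kA) = 0.205/(0.818×12.9) = 0.01943 K/W
R_gypsum plaster = L/(kA) = 0.095/(0.175×12.9) = 0.04208 K/W
Sum of the known resistances R_other = 0.07004 K/W
Required total resistance R_tot = ΔT/Q_allow = 32/158 = 0.2025 K/W
R_mineral wool = R_tot − R_other = 0.1325 K/W
L = R·k·A = 0.1325×0.0379×12.9

L ≈ 64.8 mm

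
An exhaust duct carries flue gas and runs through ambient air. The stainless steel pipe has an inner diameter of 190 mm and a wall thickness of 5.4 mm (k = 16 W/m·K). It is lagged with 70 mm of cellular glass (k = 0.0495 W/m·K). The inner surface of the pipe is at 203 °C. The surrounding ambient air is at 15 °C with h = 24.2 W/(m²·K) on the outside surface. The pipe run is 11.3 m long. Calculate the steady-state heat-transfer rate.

Q ≈ 1220 W

For a radial system each layer contributes R = ln(r_out/r_in)/(2πkL); films add R = 1/(hA).
R_stainless steel pipe wall = ln(100.4/95)/(2π×16×11.3) = 4.867×10^-5 K/W
R_cellular glass = ln(170.4/100.4)/(2π×0.0495×11.3) = 0.1505 K/W
R_outer film = 1/(h_o·2πr_oL) = 1/(24.2×2π×0.1704×11.3) = 0.003416 K/W
R_total = 0.154 K/W
Q = ΔT/R_total = 188/0.154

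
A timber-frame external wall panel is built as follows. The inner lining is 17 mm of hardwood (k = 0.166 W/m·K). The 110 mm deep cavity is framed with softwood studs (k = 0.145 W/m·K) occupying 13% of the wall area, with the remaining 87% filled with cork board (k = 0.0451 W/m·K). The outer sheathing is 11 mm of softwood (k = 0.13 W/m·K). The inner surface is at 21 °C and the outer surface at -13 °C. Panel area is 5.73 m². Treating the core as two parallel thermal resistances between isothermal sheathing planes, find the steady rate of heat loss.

Sheathing layers in series; stud and cavity paths in parallel between them.
R_inner = 0.017/(0.166×5.73) = 0.01787 K/W
R_stud  = 0.11/(0.145×0.13×5.73) = 1.018 K/W
R_cav   = 0.11/(0.0451×0.87×5.73) = 0.4893 K/W
1/R_core = 1/R_stud + 1/R_cav → R_core = 0.3305 K/W
R_outer = 0.011/(0.13×5.73) = 0.01477 K/W
R_total = 0.3631 K/W
Q = ΔT/R_total = 34/0.3631

Q ≈ 93.6 W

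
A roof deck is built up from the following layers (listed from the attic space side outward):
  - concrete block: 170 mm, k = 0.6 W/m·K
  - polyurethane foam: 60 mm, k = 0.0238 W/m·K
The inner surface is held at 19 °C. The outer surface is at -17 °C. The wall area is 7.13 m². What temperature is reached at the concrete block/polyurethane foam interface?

T ≈ 15.4 °C

Treating each layer as a thermal resistance in series:
R_concrete block = L/(kA) = 0.17/(0.6×7.13) = 0.03974 K/W
R_polyurethane foam = L/(kA) = 0.06/(0.0238×7.13) = 0.3536 K/W
R_total = 0.3933 K/W;  Q = ΔT/R_total = 36/0.3933 = 91.53 W
T_interface = T_inner − Q·ΣR(inner→interface) = 19 − 91.5×0.03974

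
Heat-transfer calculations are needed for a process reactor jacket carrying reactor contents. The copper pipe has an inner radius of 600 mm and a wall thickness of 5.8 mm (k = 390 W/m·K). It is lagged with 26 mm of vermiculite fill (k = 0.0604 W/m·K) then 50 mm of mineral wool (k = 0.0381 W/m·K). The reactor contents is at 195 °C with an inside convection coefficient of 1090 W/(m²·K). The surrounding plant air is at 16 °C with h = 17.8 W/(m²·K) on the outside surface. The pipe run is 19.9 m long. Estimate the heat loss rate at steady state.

Q ≈ 8050 W

For a radial system each layer contributes R = ln(r_out/r_in)/(2πkL); films add R = 1/(hA).
R_inner film = 1/(h_i·2πr₁L) = 1/(1090×2π×0.6×19.9) = 1.223×10^-5 K/W
R_copper pipe wall = ln(605.8/600)/(2π×390×19.9) = 1.973×10^-7 K/W
R_vermiculite fill = ln(631.8/605.8)/(2π×0.0604×19.9) = 0.005564 K/W
R_mineral wool = ln(681.8/631.8)/(2π×0.0381×19.9) = 0.01599 K/W
R_outer film = 1/(h_o·2πr_oL) = 1/(17.8×2π×0.6818×19.9) = 6.59×10^-4 K/W
R_total = 0.02222 K/W
Q = ΔT/R_total = 179/0.02222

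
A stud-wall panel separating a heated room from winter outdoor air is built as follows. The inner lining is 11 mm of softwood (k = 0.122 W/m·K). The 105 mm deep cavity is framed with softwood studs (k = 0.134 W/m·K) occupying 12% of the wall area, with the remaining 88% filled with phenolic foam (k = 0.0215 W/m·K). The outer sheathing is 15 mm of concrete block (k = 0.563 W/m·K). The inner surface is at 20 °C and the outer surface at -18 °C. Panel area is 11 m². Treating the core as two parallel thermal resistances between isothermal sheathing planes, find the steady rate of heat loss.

Sheathing layers in series; stud and cavity paths in parallel between them.
R_inner = 0.011/(0.122×11) = 0.008197 K/W
R_stud  = 0.105/(0.134×0.12×11) = 0.5936 K/W
R_cav   = 0.105/(0.0215×0.88×11) = 0.5045 K/W
1/R_core = 1/R_stud + 1/R_cav → R_core = 0.2727 K/W
R_outer = 0.015/(0.563×11) = 0.002422 K/W
R_total = 0.2833 K/W
Q = ΔT/R_total = 38/0.2833

Q ≈ 134 W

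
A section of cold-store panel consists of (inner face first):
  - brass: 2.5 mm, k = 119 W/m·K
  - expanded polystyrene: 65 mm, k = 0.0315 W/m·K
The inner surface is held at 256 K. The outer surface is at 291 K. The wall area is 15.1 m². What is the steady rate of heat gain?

Q ≈ 256 W

Treating each layer as a thermal resistance in series:
R_brass = L/(kA) = 0.0025/(119×15.1) = 1.391×10^-6 K/W
R_expanded polystyrene = L/(kA) = 0.065/(0.0315×15.1) = 0.1367 K/W
R_total = 0.1367 K/W
Q = ΔT / R_total = 35 / 0.1367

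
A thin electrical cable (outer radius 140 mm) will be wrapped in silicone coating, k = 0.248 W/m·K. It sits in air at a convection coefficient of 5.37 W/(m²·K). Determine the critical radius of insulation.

For a cylinder r_cr = k/h = 0.248/5.37
r_cr = 46.2 mm; since the bare radius (140 mm) is above r_cr, any added insulation will reduce heat loss.

r_cr ≈ 46.2 mm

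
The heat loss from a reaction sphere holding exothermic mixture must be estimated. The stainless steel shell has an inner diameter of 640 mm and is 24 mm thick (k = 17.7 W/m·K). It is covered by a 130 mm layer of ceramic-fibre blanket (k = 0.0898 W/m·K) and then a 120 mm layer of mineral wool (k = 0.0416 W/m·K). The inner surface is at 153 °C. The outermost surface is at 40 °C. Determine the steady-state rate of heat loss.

Q ≈ 74.2 W

For a spherical shell R = (1/r₁ − 1/r₂)/(4πk); film R = 1/(h·4πr²). In series:
R_stainless steel shell = (1/0.32 − 1/0.344)/(4π×17.7) = 9.802×10^-4 K/W
R_ceramic-fibre blanket = (1/0.344 − 1/0.474)/(4π×0.0898) = 0.7065 K/W
R_mineral wool = (1/0.474 − 1/0.594)/(4π×0.0416) = 0.8153 K/W
R_total = 1.523 K/W
Q = ΔT/R_total = 113/1.523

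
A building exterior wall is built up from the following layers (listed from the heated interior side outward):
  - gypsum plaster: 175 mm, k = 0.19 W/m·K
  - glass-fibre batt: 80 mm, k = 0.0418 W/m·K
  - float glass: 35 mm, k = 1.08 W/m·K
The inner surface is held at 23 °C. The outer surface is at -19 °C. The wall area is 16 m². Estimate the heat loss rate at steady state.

Model the wall as resistances in series:
R_gypsum plaster = L/(kA) = 0.175/(0.19×16) = 0.05757 K/W
R_glass-fibre batt = L/(kA) = 0.08/(0.0418×16) = 0.1196 K/W
R_float glass = L/(kA) = 0.035/(1.08×16) = 0.002025 K/W
R_total = 0.1792 K/W
Q = ΔT / R_total = 42 / 0.1792

Q ≈ 234 W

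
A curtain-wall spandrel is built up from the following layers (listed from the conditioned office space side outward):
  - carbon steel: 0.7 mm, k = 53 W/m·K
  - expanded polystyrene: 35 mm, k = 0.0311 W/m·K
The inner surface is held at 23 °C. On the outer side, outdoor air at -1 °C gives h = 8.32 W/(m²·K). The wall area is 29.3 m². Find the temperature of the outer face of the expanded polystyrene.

T ≈ 1.32 °C

Thermal resistances in series:
R_carbon steel = L/(kA) = 0.0007/(53×29.3) = 4.508×10^-7 K/W
R_expanded polystyrene = L/(kA) = 0.035/(0.0311×29.3) = 0.03841 K/W
R_outer film = 1/(h_o·A) = 1/(8.32×29.3) = 0.004102 K/W
R_total = 0.04251 K/W;  Q = ΔT/R_total = 24/0.04251 = 564.5 W
T_interface = T_inner − Q·ΣR(inner→interface) = 23 − 565×0.03841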